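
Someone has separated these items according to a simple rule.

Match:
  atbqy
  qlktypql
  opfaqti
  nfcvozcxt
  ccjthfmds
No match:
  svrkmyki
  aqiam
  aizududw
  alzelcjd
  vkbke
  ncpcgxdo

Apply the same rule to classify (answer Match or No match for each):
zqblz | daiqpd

Comparing the two groups points to one rule — contains 't'.
zqblz: no 't' — does not pass, so No match. daiqpd: no 't' — does not pass, so No match.

No match, No match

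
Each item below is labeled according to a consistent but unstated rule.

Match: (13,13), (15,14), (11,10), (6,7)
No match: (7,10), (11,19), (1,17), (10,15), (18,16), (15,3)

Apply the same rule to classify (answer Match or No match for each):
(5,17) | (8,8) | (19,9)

The simplest hypothesis consistent with all the labels is: |first − second| ≤ 1.
(5,17) → |5−17| = 12 → No match.
(8,8) → |8−8| = 0 → Match.
(19,9) → |19−9| = 10 → No match.

No match, Match, No match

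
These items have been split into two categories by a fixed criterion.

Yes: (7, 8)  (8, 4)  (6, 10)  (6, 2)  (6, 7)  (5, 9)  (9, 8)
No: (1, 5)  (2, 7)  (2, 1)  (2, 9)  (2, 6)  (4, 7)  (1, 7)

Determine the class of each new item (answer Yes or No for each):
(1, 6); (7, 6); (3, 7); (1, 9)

The distinguishing property — first ≥ 5 — holds for all the 'Yes' cases and none of the 'No' cases.
(1, 6): first 1, fails this test → No.
(7, 6): first 7, meets the rule → Yes.
(3, 7): first 3, fails this test → No.
(1, 9): first 1, fails this test → No.

No, Yes, No, No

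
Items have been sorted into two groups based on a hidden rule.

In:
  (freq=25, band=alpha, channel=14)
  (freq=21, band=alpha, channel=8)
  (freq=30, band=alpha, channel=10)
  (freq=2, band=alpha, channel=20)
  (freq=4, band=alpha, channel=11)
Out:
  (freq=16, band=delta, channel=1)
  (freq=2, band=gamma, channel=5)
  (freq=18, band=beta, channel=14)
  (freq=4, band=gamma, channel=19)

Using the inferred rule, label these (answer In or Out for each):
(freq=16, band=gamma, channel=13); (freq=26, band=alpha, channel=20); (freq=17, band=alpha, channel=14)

Checking candidate rules against both groups, what survives is: band is alpha.
(freq=16, band=gamma, channel=13): band is gamma — fails this test, so Out.
(freq=26, band=alpha, channel=20): band is alpha — fits, so In.
(freq=17, band=alpha, channel=14): band is alpha — fits, so In.

Out, In, In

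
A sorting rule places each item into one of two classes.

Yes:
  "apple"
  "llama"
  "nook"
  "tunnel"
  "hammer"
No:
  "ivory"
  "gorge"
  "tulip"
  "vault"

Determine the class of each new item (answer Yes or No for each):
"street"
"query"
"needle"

Comparing the two groups points to one rule — has a double letter.
"street": Yes ('ee' doubled). "query": No (no doubled letter). "needle": Yes ('ee' doubled).

Yes, No, Yes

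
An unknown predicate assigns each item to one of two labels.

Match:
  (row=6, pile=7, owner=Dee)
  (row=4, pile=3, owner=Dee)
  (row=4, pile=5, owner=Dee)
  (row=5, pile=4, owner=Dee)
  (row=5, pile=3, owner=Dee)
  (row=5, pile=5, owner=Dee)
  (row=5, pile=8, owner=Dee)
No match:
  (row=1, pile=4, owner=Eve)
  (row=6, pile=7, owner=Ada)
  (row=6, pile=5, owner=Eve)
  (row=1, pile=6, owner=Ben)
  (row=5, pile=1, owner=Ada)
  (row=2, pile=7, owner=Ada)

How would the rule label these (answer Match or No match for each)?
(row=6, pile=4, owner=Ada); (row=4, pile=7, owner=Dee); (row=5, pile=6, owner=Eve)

No match, Match, No match

The common property of the 'Match' items is: owner is Dee. No 'No match' item has it.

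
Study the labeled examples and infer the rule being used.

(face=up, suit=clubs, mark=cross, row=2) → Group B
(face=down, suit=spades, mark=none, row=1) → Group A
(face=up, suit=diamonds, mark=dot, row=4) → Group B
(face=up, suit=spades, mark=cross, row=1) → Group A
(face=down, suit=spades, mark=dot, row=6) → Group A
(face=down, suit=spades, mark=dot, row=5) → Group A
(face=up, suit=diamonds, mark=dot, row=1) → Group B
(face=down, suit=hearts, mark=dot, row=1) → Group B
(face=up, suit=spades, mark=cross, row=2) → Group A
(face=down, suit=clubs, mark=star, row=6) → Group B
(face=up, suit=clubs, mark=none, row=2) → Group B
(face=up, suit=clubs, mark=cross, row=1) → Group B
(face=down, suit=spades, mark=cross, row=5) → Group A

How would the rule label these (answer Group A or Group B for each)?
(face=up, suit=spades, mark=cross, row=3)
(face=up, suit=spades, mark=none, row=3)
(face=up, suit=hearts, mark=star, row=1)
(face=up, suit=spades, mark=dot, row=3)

Every 'Group A' example satisfies: suit is spades. None of the 'Group B' examples do.
(face=up, suit=spades, mark=cross, row=3) — suit is spades, hence Group A. (face=up, suit=spades, mark=none, row=3) — suit is spades, hence Group A. (face=up, suit=hearts, mark=star, row=1) — suit is hearts, hence Group B. (face=up, suit=spades, mark=dot, row=3) — suit is spades, hence Group A.

Group A, Group A, Group B, Group A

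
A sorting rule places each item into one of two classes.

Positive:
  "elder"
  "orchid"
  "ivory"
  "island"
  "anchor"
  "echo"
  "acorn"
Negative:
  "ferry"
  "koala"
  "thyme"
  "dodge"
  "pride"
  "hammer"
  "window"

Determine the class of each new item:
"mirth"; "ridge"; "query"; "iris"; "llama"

The simplest hypothesis consistent with all the labels is: starts with a vowel.
"mirth" → starts with 'm' → Negative.
"ridge" → starts with 'r' → Negative.
"query" → starts with 'q' → Negative.
"iris" → starts with 'i' → Positive.
"llama" → starts with 'l' → Negative.

Negative, Negative, Negative, Positive, Negative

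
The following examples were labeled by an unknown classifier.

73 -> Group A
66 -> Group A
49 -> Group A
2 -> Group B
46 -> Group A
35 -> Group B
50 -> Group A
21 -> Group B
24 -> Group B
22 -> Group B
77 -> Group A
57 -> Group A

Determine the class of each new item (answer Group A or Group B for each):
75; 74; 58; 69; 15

Group A, Group A, Group A, Group A, Group B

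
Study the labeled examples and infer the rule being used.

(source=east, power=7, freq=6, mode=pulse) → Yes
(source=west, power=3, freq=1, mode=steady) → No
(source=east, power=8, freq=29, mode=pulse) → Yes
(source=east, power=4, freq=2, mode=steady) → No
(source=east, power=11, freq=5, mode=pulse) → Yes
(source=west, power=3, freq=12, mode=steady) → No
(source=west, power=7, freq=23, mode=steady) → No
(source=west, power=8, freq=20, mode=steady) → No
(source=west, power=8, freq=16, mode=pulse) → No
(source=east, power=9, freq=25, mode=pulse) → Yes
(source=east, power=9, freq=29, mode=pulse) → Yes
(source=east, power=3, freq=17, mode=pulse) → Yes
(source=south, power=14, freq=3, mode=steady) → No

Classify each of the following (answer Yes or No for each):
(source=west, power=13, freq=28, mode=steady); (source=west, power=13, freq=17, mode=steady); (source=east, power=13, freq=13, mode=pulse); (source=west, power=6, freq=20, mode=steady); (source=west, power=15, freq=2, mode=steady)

No, No, Yes, No, No

Every 'Yes' example satisfies: source is east AND mode is pulse. None of the 'No' examples do.
(source=west, power=13, freq=28, mode=steady): No (source is west, mode is steady). (source=west, power=13, freq=17, mode=steady): No (source is west, mode is steady). (source=east, power=13, freq=13, mode=pulse): Yes (source is east, mode is pulse). (source=west, power=6, freq=20, mode=steady): No (source is west, mode is steady). (source=west, power=15, freq=2, mode=steady): No (source is west, mode is steady).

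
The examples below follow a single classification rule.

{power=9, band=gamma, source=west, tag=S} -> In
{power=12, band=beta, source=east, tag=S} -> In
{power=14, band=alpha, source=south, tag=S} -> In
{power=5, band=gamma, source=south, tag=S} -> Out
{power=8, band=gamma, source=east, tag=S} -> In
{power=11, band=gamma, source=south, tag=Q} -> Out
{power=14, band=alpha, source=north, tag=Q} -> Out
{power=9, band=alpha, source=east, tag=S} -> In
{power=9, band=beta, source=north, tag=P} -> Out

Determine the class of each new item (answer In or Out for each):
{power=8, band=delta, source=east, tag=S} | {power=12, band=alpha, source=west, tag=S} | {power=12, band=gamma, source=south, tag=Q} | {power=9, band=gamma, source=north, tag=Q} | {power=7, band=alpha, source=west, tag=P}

In, In, Out, Out, Out

The classifier is using: tag is S AND power ≥ 8.
{power=8, band=delta, source=east, tag=S} → tag is S, power = 8 → In.
{power=12, band=alpha, source=west, tag=S} → tag is S, power = 12 → In.
{power=12, band=gamma, source=south, tag=Q} → tag is Q, power = 12 → Out.
{power=9, band=gamma, source=north, tag=Q} → tag is Q, power = 9 → Out.
{power=7, band=alpha, source=west, tag=P} → tag is P, power = 7 → Out.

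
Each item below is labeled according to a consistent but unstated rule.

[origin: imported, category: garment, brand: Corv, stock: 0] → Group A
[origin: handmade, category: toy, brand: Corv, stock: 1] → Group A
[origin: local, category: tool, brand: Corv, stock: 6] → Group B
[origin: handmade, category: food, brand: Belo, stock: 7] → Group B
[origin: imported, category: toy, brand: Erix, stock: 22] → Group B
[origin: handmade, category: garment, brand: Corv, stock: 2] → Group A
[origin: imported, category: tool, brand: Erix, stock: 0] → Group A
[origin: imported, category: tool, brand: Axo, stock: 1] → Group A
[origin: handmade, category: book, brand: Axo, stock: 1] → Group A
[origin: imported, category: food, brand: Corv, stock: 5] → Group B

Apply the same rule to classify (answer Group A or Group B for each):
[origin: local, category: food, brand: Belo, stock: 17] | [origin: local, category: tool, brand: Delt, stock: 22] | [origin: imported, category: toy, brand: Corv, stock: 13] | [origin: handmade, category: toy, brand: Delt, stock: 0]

Group B, Group B, Group B, Group A

The common property of the 'Group A' items is: stock ≤ 2. No 'Group B' item has it.
[origin: local, category: food, brand: Belo, stock: 17] → stock = 17 → Group B.
[origin: local, category: tool, brand: Delt, stock: 22] → stock = 22 → Group B.
[origin: imported, category: toy, brand: Corv, stock: 13] → stock = 13 → Group B.
[origin: handmade, category: toy, brand: Delt, stock: 0] → stock = 0 → Group A.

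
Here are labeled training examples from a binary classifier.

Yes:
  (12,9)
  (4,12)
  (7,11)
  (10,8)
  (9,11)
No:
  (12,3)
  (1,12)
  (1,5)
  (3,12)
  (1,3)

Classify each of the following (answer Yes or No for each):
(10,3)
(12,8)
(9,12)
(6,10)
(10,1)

'Yes' ⟺ sum ≥ 16.
(10,3) → 10+3 = 13 → No.
(12,8) → 12+8 = 20 → Yes.
(9,12) → 9+12 = 21 → Yes.
(6,10) → 6+10 = 16 → Yes.
(10,1) → 10+1 = 11 → No.

No, Yes, Yes, Yes, No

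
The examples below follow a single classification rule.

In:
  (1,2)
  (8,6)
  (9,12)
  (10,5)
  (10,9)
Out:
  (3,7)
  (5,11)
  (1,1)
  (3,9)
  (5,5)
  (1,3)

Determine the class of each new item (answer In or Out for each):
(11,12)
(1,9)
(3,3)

Comparing the two groups points to one rule — product is even.
(11,12): In (11·12 = 132). (1,9): Out (1·9 = 9). (3,3): Out (3·3 = 9).

In, Out, Out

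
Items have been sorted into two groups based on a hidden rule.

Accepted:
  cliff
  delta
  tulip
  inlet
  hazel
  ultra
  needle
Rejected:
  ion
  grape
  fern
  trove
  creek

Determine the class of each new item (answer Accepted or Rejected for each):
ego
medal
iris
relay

Rejected, Accepted, Rejected, Accepted

Rule: contains 'l'. This holds for each 'Accepted' example and fails for each 'Rejected' one.
Rejected: ego, since no 'l'.
Accepted: medal, since has 'l'.
Rejected: iris, since no 'l'.
Accepted: relay, since has 'l'.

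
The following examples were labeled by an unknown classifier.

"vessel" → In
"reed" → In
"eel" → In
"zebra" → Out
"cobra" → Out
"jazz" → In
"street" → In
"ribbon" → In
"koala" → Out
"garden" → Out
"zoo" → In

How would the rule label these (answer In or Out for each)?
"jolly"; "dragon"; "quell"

In, Out, In

The common property of the 'In' items is: has a double letter. No 'Out' item has it.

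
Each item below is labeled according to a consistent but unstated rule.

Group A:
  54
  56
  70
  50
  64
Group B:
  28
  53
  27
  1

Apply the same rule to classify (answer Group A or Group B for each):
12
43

Group B, Group B

The common property of the 'Group A' items is: even AND at least 50. No 'Group B' item has it.
12 → 12 is even, 12 < 50 → Group B.
43 → 43 is odd, 43 < 50 → Group B.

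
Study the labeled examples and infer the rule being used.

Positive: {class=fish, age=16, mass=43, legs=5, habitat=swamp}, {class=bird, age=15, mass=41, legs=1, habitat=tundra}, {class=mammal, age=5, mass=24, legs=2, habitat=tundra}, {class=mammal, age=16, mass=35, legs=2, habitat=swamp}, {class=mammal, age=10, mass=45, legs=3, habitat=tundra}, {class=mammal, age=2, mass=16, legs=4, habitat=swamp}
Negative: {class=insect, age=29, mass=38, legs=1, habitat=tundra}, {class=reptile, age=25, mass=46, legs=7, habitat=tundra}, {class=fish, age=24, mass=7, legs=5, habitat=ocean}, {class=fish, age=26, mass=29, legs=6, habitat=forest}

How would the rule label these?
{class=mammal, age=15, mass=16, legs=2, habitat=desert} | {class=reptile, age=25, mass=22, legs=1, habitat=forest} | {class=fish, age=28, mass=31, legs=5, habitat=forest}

Positive, Negative, Negative

A rule that fits every label: age ≤ 16 — true of each 'Positive' example, false of each 'Negative' one.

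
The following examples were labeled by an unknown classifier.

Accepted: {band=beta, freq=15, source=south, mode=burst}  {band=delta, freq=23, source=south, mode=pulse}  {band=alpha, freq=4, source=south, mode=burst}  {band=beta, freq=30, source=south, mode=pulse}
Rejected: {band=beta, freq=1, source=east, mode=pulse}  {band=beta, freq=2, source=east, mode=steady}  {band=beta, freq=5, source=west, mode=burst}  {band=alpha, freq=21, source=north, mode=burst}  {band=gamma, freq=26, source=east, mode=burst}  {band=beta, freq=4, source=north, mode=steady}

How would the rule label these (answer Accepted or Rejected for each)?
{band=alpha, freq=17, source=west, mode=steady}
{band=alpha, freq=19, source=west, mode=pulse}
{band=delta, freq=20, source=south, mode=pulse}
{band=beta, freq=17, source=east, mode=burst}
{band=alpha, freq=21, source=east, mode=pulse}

Rejected, Rejected, Accepted, Rejected, Rejected

Comparing the two groups points to one rule — source is south.
{band=alpha, freq=17, source=west, mode=steady}: source is west, doesn't match → Rejected.
{band=alpha, freq=19, source=west, mode=pulse}: source is west, doesn't match → Rejected.
{band=delta, freq=20, source=south, mode=pulse}: source is south, meets the rule → Accepted.
{band=beta, freq=17, source=east, mode=burst}: source is east, doesn't match → Rejected.
{band=alpha, freq=21, source=east, mode=pulse}: source is east, doesn't match → Rejected.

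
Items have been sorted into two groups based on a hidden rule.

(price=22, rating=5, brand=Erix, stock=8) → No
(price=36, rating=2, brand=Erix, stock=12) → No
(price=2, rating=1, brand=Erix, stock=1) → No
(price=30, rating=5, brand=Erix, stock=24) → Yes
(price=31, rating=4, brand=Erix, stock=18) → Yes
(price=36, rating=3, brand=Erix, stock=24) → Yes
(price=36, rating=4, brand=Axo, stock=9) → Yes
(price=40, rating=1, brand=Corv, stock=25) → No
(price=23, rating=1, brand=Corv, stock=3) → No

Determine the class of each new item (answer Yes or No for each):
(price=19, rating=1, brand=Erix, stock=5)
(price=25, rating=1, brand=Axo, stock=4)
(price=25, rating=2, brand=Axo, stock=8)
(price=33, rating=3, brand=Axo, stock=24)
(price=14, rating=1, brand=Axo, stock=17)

No, No, No, Yes, No

Rule: rating ≥ 3 AND stock ≥ 9. This holds for each 'Yes' example and fails for each 'No' one.
(price=19, rating=1, brand=Erix, stock=5): No (rating = 1, stock = 5). (price=25, rating=1, brand=Axo, stock=4): No (rating = 1, stock = 4). (price=25, rating=2, brand=Axo, stock=8): No (rating = 2, stock = 8). (price=33, rating=3, brand=Axo, stock=24): Yes (rating = 3, stock = 24). (price=14, rating=1, brand=Axo, stock=17): No (rating = 1, stock = 17).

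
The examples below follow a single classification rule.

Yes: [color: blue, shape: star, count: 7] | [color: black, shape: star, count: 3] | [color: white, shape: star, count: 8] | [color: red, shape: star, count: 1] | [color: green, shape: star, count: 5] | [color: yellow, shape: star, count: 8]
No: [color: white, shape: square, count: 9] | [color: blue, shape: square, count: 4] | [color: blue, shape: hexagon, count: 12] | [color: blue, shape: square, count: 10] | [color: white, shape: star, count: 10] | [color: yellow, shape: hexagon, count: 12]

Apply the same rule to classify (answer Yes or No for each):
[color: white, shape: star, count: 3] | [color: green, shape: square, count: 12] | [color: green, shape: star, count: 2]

Yes, No, Yes

The rule appears to be: shape is star AND count ≤ 8.
[color: white, shape: star, count: 3]: Yes (shape is star, count = 3).
[color: green, shape: square, count: 12]: No (shape is square, count = 12).
[color: green, shape: star, count: 2]: Yes (shape is star, count = 2).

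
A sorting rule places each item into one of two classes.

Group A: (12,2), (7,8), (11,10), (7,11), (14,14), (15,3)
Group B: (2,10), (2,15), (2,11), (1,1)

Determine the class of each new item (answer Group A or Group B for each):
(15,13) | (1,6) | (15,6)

Group A, Group B, Group A

The distinguishing property — first ≥ 3 — holds for all the 'Group A' cases and none of the 'Group B' cases.
(15,13) → first 15 → Group A.
(1,6) → first 1 → Group B.
(15,6) → first 15 → Group A.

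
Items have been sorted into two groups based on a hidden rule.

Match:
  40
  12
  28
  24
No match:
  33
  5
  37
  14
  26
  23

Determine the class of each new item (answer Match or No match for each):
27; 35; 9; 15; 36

No match, No match, No match, No match, Match

Rule: multiple of 4. This holds for each 'Match' example and fails for each 'No match' one.
No match: 27, since 27 = 4·6 + 3.
No match: 35, since 35 = 4·8 + 3.
No match: 9, since 9 = 4·2 + 1.
No match: 15, since 15 = 4·3 + 3.
Match: 36, since 36 = 4·9.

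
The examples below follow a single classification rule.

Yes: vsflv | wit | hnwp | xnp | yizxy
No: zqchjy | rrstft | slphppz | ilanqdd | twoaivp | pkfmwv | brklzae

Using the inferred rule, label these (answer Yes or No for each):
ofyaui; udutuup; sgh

The common property of the 'Yes' items is: length ≤ 5. No 'No' item has it.
ofyaui: length 6, doesn't qualify → No.
udutuup: length 7, doesn't qualify → No.
sgh: length 3, checks out → Yes.

No, No, Yes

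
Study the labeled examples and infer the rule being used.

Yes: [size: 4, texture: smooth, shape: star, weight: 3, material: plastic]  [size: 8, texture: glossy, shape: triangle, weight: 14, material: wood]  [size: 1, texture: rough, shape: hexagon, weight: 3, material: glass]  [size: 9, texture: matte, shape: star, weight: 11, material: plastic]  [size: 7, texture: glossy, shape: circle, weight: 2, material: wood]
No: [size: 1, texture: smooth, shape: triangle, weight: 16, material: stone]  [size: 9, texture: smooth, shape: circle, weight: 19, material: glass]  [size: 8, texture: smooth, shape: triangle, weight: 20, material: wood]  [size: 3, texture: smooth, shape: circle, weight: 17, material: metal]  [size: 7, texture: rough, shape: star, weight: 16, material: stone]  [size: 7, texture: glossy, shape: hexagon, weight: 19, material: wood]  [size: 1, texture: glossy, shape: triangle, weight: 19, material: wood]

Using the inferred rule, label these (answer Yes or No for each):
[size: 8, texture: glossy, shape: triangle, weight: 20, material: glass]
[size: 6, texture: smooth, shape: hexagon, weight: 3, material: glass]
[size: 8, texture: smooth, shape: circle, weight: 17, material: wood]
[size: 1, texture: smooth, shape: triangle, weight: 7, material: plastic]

The pattern is that an item is 'Yes' exactly when: weight ≤ 14.
[size: 8, texture: glossy, shape: triangle, weight: 20, material: glass] → weight = 20 → No.
[size: 6, texture: smooth, shape: hexagon, weight: 3, material: glass] → weight = 3 → Yes.
[size: 8, texture: smooth, shape: circle, weight: 17, material: wood] → weight = 17 → No.
[size: 1, texture: smooth, shape: triangle, weight: 7, material: plastic] → weight = 7 → Yes.

No, Yes, No, Yes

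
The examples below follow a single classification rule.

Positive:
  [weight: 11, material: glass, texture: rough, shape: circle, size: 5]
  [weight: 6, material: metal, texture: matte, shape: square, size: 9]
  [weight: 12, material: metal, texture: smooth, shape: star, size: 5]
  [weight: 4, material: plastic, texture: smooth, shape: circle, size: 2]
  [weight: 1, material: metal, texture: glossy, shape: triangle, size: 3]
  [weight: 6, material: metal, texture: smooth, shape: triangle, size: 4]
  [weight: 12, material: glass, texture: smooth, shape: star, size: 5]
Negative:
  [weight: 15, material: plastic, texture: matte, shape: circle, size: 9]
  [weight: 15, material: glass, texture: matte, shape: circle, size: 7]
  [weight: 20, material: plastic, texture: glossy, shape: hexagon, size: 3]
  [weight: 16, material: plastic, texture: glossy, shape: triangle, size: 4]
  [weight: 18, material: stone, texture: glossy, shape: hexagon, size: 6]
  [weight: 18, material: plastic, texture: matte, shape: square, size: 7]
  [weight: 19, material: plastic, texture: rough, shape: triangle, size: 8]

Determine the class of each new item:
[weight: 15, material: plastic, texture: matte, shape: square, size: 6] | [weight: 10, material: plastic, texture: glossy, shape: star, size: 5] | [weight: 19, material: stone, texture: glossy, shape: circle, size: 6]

Negative, Positive, Negative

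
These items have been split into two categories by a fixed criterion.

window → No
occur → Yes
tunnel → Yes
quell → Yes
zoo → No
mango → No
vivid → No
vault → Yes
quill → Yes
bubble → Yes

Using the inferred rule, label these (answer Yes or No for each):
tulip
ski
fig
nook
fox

Yes, No, No, No, No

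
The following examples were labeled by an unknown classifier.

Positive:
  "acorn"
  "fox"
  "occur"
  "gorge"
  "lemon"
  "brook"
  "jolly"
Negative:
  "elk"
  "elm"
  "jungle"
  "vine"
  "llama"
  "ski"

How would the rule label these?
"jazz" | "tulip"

The pattern is that an item is 'Positive' exactly when: contains 'o'.
Negative: "jazz", since no 'o'.
Negative: "tulip", since no 'o'.

Negative, Negative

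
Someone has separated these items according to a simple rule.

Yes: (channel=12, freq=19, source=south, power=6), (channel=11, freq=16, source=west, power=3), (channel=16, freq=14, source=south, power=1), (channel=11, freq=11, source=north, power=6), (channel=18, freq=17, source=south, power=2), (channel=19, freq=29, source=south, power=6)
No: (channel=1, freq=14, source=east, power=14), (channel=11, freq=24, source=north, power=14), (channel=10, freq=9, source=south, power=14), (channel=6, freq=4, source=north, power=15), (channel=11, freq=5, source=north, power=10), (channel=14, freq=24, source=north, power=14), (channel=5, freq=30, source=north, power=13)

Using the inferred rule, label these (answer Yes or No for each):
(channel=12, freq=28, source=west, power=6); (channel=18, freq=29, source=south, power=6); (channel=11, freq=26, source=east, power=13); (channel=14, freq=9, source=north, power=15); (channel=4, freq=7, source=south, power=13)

Yes, Yes, No, No, No

The common property of the 'Yes' items is: power ≤ 6. No 'No' item has it.
(channel=12, freq=28, source=west, power=6): power = 6 — passes, so Yes. (channel=18, freq=29, source=south, power=6): power = 6 — passes, so Yes. (channel=11, freq=26, source=east, power=13): power = 13 — does not satisfy this, so No. (channel=14, freq=9, source=north, power=15): power = 15 — does not satisfy this, so No. (channel=4, freq=7, source=south, power=13): power = 13 — does not satisfy this, so No.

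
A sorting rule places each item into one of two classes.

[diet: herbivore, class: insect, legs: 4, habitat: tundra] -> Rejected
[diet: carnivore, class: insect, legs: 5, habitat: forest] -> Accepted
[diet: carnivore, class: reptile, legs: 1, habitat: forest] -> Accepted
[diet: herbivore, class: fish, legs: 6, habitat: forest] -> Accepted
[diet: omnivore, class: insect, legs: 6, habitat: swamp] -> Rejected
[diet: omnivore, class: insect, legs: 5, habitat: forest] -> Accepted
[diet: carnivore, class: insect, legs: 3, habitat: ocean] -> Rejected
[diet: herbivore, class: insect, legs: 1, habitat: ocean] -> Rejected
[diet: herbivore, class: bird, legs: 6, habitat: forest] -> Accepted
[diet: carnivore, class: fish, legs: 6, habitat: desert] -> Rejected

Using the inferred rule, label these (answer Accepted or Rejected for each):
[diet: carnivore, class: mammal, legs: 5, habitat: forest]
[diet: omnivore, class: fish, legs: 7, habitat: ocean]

Accepted, Rejected

The simplest hypothesis consistent with all the labels is: habitat is forest.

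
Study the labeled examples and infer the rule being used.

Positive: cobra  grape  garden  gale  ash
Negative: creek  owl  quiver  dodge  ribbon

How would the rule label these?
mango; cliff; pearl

'Positive' ⟺ contains 'a'.

Positive, Negative, Positive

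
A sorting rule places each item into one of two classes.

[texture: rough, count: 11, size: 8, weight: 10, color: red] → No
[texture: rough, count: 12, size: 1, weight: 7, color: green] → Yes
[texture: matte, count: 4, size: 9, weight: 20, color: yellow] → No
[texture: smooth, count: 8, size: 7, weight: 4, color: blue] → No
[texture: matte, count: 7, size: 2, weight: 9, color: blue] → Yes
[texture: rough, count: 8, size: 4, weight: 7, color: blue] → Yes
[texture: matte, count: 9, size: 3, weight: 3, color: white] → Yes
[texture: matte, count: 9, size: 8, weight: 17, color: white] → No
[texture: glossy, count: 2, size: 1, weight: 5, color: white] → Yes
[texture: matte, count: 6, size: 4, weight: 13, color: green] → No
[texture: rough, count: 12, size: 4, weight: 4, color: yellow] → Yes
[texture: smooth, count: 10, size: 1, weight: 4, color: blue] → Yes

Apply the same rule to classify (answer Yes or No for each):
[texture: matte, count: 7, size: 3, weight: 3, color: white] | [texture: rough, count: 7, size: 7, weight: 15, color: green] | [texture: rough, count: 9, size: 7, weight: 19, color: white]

The distinguishing property — size ≤ 4 AND weight ≤ 9 — holds for all the 'Yes' cases and none of the 'No' cases.
[texture: matte, count: 7, size: 3, weight: 3, color: white]: Yes (size = 3, weight = 3).
[texture: rough, count: 7, size: 7, weight: 15, color: green]: No (size = 7, weight = 15).
[texture: rough, count: 9, size: 7, weight: 19, color: white]: No (size = 7, weight = 19).

Yes, No, No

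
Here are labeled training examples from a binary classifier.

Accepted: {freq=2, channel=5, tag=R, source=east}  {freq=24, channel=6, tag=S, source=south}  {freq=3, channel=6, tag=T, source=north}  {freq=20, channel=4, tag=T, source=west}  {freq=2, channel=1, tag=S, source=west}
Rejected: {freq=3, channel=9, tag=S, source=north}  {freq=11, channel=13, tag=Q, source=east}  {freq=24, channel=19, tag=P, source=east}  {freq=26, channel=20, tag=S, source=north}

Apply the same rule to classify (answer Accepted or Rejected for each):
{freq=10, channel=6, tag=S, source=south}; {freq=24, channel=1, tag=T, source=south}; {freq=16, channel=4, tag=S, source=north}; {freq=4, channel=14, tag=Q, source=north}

The pattern is that an item is 'Accepted' exactly when: channel ≤ 6.

Accepted, Accepted, Accepted, Rejected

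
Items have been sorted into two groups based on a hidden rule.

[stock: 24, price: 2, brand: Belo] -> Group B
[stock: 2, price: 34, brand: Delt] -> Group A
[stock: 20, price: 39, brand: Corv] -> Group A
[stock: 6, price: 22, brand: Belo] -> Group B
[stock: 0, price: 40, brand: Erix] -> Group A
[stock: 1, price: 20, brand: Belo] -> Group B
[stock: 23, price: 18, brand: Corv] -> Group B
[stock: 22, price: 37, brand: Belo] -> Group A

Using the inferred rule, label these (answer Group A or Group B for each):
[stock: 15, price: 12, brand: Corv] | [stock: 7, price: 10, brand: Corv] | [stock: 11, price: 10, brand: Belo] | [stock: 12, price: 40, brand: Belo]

Group B, Group B, Group B, Group A

All 'Group A' examples share one property — price ≥ 34 — and every 'Group B' example lacks it.
[stock: 15, price: 12, brand: Corv]: price = 12, doesn't match → Group B.
[stock: 7, price: 10, brand: Corv]: price = 10, doesn't match → Group B.
[stock: 11, price: 10, brand: Belo]: price = 10, doesn't match → Group B.
[stock: 12, price: 40, brand: Belo]: price = 40, satisfies this → Group A.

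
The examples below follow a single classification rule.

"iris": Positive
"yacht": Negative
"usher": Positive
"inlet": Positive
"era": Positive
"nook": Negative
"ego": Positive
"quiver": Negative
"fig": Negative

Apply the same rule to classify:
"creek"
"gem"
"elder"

Negative, Negative, Positive

A rule that fits every label: starts with a vowel — true of each 'Positive' example, false of each 'Negative' one.
"creek": starts with 'c', does not pass → Negative.
"gem": starts with 'g', does not pass → Negative.
"elder": starts with 'e', passes → Positive.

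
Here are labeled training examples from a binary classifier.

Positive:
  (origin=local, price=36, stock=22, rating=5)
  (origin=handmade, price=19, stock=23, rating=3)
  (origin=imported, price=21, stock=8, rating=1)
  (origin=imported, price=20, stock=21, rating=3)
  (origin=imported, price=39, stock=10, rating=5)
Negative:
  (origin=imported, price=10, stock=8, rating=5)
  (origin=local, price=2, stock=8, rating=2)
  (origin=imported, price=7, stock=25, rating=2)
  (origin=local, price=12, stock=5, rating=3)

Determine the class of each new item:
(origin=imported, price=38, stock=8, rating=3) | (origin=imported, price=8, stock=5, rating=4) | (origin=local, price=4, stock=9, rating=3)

A rule that fits every label: price ≥ 19 — true of each 'Positive' example, false of each 'Negative' one.
(origin=imported, price=38, stock=8, rating=3): Positive (price = 38).
(origin=imported, price=8, stock=5, rating=4): Negative (price = 8).
(origin=local, price=4, stock=9, rating=3): Negative (price = 4).

Positive, Negative, Negative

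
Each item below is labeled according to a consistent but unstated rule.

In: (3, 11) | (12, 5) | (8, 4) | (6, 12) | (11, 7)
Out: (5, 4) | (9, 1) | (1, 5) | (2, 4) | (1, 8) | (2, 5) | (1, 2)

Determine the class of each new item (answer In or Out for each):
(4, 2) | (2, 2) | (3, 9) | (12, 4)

The distinguishing property — sum ≥ 12 — holds for all the 'In' cases and none of the 'Out' cases.
(4, 2): Out (4+2 = 6).
(2, 2): Out (2+2 = 4).
(3, 9): In (3+9 = 12).
(12, 4): In (12+4 = 16).

Out, Out, In, In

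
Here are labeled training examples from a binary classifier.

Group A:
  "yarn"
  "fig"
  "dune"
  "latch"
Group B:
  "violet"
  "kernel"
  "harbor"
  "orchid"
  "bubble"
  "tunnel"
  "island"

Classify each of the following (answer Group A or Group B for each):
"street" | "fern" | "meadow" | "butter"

The pattern is that an item is 'Group A' exactly when: length ≤ 5.
"street": length 6, does not satisfy this → Group B. "fern": length 4, fits → Group A. "meadow": length 6, does not satisfy this → Group B. "butter": length 6, does not satisfy this → Group B.

Group B, Group A, Group B, Group B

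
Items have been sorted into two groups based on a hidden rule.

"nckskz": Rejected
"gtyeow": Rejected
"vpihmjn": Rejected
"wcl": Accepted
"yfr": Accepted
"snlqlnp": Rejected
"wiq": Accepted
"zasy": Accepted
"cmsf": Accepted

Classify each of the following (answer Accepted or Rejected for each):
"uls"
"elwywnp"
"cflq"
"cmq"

A rule that fits every label: length ≤ 4 — true of each 'Accepted' example, false of each 'Rejected' one.
"uls": length 3, checks out → Accepted.
"elwywnp": length 7, does not satisfy this → Rejected.
"cflq": length 4, checks out → Accepted.
"cmq": length 3, checks out → Accepted.

Accepted, Rejected, Accepted, Accepted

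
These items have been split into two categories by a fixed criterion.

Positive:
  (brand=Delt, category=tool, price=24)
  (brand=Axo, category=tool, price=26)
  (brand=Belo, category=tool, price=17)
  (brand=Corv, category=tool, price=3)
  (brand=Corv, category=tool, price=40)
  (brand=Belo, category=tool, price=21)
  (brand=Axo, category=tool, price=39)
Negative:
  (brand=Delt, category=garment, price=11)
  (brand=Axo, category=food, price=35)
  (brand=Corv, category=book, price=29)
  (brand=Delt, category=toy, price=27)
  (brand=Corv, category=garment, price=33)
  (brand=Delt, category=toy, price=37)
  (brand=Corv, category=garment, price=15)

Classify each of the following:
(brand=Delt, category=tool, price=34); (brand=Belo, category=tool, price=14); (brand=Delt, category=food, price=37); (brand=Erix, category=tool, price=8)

A rule that fits every label: category is tool — true of each 'Positive' example, false of each 'Negative' one.
(brand=Delt, category=tool, price=34) — category is tool, hence Positive.
(brand=Belo, category=tool, price=14) — category is tool, hence Positive.
(brand=Delt, category=food, price=37) — category is food, hence Negative.
(brand=Erix, category=tool, price=8) — category is tool, hence Positive.

Positive, Positive, Negative, Positive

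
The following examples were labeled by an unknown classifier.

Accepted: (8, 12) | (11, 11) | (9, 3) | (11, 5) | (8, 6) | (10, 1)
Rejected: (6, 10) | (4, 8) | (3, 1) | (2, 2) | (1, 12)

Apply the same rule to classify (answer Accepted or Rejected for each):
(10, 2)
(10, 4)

Accepted, Accepted

The rule appears to be: first ≥ 8.
(10, 2): first 10 — qualifies, so Accepted.
(10, 4): first 10 — qualifies, so Accepted.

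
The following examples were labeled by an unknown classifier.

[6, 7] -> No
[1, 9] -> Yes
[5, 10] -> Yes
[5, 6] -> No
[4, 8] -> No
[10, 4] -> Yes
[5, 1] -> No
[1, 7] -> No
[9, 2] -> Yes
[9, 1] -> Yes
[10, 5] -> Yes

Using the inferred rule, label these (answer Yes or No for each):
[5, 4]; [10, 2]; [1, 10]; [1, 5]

No, Yes, Yes, No

The classifier is using: max ≥ 9.
[5, 4] → max 5 → No.
[10, 2] → max 10 → Yes.
[1, 10] → max 10 → Yes.
[1, 5] → max 5 → No.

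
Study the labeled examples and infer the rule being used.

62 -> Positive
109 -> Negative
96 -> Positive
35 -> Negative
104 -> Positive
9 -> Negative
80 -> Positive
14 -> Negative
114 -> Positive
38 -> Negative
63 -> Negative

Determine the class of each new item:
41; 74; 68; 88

All 'Positive' examples share one property — even AND at least 62 — and every 'Negative' example lacks it.

Negative, Positive, Positive, Positive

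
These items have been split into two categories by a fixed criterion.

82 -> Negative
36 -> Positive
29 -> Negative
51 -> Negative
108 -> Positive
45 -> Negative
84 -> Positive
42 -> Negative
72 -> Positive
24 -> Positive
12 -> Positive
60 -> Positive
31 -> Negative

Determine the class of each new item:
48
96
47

Positive, Positive, Negative

The pattern is that an item is 'Positive' exactly when: multiple of 4.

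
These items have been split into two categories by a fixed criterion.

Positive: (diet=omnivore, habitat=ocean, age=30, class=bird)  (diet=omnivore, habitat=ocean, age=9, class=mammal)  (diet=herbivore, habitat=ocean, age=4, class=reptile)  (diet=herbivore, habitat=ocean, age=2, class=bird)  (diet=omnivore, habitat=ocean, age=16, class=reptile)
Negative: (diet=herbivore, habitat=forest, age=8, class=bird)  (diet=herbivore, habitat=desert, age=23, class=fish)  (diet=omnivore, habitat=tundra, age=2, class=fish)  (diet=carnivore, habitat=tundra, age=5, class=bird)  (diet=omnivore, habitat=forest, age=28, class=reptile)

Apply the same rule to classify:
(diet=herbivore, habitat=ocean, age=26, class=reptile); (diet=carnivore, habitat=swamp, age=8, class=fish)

All 'Positive' examples share one property — habitat is ocean — and every 'Negative' example lacks it.
(diet=herbivore, habitat=ocean, age=26, class=reptile) — habitat is ocean, hence Positive. (diet=carnivore, habitat=swamp, age=8, class=fish) — habitat is swamp, hence Negative.

Positive, Negative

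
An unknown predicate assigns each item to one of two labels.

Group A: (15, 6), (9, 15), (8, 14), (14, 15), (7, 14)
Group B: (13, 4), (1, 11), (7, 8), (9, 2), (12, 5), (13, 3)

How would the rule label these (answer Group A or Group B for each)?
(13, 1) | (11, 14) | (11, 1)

Group B, Group A, Group B

The common property of the 'Group A' items is: sum ≥ 21. No 'Group B' item has it.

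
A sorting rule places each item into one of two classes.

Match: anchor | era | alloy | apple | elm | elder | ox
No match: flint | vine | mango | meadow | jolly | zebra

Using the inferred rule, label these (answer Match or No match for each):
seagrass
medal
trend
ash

No match, No match, No match, Match

Every 'Match' example satisfies: starts with a vowel. None of the 'No match' examples do.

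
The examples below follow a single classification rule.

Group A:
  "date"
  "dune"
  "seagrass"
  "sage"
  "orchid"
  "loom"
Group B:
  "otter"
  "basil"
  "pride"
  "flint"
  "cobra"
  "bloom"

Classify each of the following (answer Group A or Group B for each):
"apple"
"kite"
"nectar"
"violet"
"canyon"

'Group A' ⟺ even length.

Group B, Group A, Group A, Group A, Group A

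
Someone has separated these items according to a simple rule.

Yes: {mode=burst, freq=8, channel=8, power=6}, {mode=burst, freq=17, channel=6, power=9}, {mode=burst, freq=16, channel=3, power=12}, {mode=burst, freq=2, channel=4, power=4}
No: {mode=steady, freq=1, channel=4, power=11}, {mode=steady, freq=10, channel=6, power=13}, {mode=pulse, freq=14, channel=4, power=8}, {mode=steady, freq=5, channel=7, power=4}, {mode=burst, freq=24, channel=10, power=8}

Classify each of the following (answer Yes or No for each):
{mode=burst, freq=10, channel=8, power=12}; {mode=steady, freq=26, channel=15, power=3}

Yes, No

The distinguishing property — mode is burst AND freq ≤ 17 — holds for all the 'Yes' cases and none of the 'No' cases.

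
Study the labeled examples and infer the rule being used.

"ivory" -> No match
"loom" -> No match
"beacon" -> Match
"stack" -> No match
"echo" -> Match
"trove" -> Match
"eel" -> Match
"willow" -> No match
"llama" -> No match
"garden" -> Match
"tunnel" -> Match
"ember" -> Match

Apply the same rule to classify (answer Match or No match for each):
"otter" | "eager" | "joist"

'Match' ⟺ contains 'e'.
"otter" → has 'e' → Match. "eager" → has 'e' → Match. "joist" → no 'e' → No match.

Match, Match, No match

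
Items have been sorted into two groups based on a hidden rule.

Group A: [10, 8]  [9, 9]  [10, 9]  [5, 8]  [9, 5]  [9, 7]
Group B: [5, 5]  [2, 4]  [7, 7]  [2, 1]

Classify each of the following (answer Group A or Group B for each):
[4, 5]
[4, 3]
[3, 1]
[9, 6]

Group B, Group B, Group B, Group A

A rule that fits every label: max ≥ 8 — true of each 'Group A' example, false of each 'Group B' one.
[4, 5]: max 5 — fails this test, so Group B.
[4, 3]: max 4 — fails this test, so Group B.
[3, 1]: max 3 — fails this test, so Group B.
[9, 6]: max 9 — passes, so Group A.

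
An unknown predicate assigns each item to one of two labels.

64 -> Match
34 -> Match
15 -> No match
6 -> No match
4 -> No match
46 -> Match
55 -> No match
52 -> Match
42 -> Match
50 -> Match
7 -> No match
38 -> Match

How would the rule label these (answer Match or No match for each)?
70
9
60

Match, No match, Match

The distinguishing property — even AND at least 7 — holds for all the 'Match' cases and none of the 'No match' cases.
70 → 70 is even, 70 ≥ 7 → Match.
9 → 9 is odd, 9 ≥ 7 → No match.
60 → 60 is even, 60 ≥ 7 → Match.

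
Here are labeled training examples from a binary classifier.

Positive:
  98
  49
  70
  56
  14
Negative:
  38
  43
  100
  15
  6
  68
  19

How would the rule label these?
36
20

The pattern is that an item is 'Positive' exactly when: multiple of 7.
36: Negative (36 = 7·5 + 1).
20: Negative (20 = 7·2 + 6).

Negative, Negative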